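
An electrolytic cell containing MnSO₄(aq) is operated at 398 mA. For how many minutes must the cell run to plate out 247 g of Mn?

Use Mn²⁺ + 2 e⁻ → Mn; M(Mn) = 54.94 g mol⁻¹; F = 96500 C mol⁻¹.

n(Mn) = m/M = 247 / 54.94 = 4.496 mol.
Each Mn atom requires 2 electrons, so n(e⁻) = 2 × 4.496 = 8.992 mol.
Q = n(e⁻)·F = 8.992 × 96500 = 867700 C.
t = Q/I = 867700 / 0.3980 A = 2180000 s = 36300 min.

36300 min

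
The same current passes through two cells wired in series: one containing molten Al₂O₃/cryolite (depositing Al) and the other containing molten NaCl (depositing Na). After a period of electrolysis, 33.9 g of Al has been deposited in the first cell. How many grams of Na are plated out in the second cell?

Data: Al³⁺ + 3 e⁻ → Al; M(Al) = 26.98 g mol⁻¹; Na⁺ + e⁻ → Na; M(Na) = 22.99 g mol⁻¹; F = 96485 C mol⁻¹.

86.7 g

n(Al) = 33.9 / 26.98 = 1.256 mol.
Since Al³⁺ + 3 e⁻ → Al, n(e⁻) passed = 3 × 1.256 = 3.769 mol.
Cells in series carry the same charge, so the same 3.769 mol of electrons passes through cell 2.
Na⁺ + e⁻ → Na, so n(Na) = 3.769 / 1 = 3.769 mol.
m(Na) = 3.769 × 22.99 = 86.7 g.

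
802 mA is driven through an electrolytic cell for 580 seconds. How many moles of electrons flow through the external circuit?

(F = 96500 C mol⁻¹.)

Q = I·t = 0.8020 A × 580.00 s = 465.2 C.
n(e⁻) = Q/F = 465.2 / 96500 = 0.00482 mol.

0.00482 mol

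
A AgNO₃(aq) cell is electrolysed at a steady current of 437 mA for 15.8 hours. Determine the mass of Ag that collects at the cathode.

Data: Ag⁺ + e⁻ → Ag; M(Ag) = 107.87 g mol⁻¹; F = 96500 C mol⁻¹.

Q = I·t = 0.4370 A × 56880 s = 24860 C.
n(e⁻) = Q/F = 24860 / 96500 = 0.2576 mol.
Ag⁺ + e⁻ → Ag, so n(Ag) = n(e⁻)/1 = 0.2576 mol.
m = n·M = 0.2576 × 107.87 = 27.8 g.

27.8 g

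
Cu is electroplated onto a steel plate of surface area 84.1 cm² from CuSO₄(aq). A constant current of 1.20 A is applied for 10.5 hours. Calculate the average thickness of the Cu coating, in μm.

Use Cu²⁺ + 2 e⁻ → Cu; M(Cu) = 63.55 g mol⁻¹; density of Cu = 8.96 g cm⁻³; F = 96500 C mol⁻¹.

Q = I·t = 1.200 × 37800 = 45360 C; n(e⁻) = 0.4701 mol.
n(Cu) = n(e⁻)/2 = 0.2350 mol, so m = 0.2350 × 63.55 = 14.94 g.
Volume = m/ρ = 14.94 / 8.96 = 1.667 cm³.
Thickness = V/A = 1.667 / 84.1 = 0.0198 cm = 198 μm.

198 μm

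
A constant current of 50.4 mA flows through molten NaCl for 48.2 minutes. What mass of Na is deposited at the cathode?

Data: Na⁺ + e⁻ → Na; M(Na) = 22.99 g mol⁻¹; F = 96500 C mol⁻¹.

Q = I·t = 0.05040 A × 2892.0 s = 145.8 C.
n(e⁻) = Q/F = 145.8 / 96500 = 0.001510 mol.
Na⁺ + e⁻ → Na, so n(Na) = n(e⁻)/1 = 0.001510 mol.
m = n·M = 0.001510 × 22.99 = 0.0347 g.

0.0347 g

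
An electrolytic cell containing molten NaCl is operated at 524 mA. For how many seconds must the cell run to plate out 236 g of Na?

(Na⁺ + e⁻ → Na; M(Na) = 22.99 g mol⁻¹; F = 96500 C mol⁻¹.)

1.89 × 10⁶ s

n(Na) = m/M = 236 / 22.99 = 10.27 mol.
Each Na atom requires 1 electron, so n(e⁻) = 1 × 10.27 = 10.27 mol.
Q = n(e⁻)·F = 10.27 × 96500 = 990600 C.
t = Q/I = 990600 / 0.5240 A = 1890000 s.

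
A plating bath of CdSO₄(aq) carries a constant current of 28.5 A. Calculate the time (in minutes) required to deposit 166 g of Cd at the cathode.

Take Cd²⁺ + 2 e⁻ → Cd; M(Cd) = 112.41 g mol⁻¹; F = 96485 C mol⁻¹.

n(Cd) = m/M = 166 / 112.41 = 1.477 mol.
Each Cd atom requires 2 electrons, so n(e⁻) = 2 × 1.477 = 2.953 mol.
Q = n(e⁻)·F = 2.953 × 96485 = 285000 C.
t = Q/I = 285000 / 28.50 A = 9999 s = 167 min.

167 min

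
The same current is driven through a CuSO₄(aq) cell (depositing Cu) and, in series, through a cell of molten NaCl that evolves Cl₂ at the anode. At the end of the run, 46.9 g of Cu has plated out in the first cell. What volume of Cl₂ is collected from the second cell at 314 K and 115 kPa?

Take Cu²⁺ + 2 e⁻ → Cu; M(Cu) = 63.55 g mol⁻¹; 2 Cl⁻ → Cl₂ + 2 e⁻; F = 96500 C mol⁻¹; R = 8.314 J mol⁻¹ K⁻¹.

16.8 L

n(Cu) = 46.9 / 63.55 = 0.7380 mol, so n(e⁻) = 2 × 0.7380 = 1.476 mol.
The cells are in series, so the same 1.476 mol of electrons passes through the second cell.
2 Cl⁻ → Cl₂ + 2 e⁻ — 2 mol e⁻ per mol Cl₂, so n(Cl₂) = 1.476/2 = 0.7380 mol.
V = nRT/P = (0.7380 × 8.314 × 314) / (115 × 10³) = 0.0168 m³ = 16.8 L.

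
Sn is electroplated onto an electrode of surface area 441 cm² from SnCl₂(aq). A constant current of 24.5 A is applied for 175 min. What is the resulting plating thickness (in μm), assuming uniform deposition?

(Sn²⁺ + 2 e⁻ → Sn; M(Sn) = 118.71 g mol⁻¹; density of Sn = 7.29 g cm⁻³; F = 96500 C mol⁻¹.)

492 μm

Q = I·t = 24.50 × 10500 = 257200 C; n(e⁻) = 2.666 mol.
n(Sn) = n(e⁻)/2 = 1.333 mol, so m = 1.333 × 118.71 = 158.2 g.
Volume = m/ρ = 158.2 / 7.29 = 21.70 cm³.
Thickness = V/A = 21.70 / 441 = 0.0492 cm = 492 μm.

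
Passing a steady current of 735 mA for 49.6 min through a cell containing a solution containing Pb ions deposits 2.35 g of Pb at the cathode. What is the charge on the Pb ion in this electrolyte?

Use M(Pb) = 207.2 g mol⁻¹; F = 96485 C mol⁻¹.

+2

Q = I·t = 0.7350 A × 2976.0 s = 2187 C, so n(e⁻) = 2187/96485 = 0.02267 mol.
n(Pb) deposited = 2.35 / 207.2 = 0.01134 mol.
Electrons per atom = n(e⁻)/n(Pb) = 0.02267 / 0.01134 = 2.00 ≈ 2, so the ion is Pb²⁺.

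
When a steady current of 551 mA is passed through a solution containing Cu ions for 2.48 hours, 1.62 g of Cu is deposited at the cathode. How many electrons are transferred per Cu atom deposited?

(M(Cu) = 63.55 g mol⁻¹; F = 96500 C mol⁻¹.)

2

Q = I·t = 0.5510 A × 8928.0 s = 4919 C, so n(e⁻) = 4919/96500 = 0.05098 mol.
n(Cu) deposited = 1.62 / 63.55 = 0.02549 mol.
Electrons per atom = n(e⁻)/n(Cu) = 0.05098 / 0.02549 = 2.00 ≈ 2, so the ion is Cu²⁺.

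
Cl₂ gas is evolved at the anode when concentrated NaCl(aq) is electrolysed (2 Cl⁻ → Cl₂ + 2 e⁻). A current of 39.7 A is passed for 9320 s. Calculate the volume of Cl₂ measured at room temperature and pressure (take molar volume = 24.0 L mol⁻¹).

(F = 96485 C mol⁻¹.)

Q = I·t = 39.70 A × 9320.0 s = 370000 C.
n(e⁻) = Q/F = 370000 / 96485 = 3.835 mol.
2 electrons are transferred per Cl₂ molecule, so n(Cl₂) = 3.835 / 2 = 1.917 mol.
V = n × V_m = 1.917 × 24.0 = 46.0 L.

46.0 L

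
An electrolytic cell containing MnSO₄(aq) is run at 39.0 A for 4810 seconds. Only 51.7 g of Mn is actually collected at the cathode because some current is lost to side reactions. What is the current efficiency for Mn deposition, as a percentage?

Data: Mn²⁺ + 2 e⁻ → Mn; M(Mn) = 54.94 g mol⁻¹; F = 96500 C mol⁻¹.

96.8 %

Q = I·t = 39.00 × 4810.0 = 187600 C; n(e⁻) = 187600/96500 = 1.944 mol.
Theoretical n(Mn) = n(e⁻)/2 = 0.9720 mol, i.e. m_theo = 0.9720 × 54.94 = 53.40 g.
Efficiency = m_actual / m_theo = 51.7 / 53.40 = 96.8 %.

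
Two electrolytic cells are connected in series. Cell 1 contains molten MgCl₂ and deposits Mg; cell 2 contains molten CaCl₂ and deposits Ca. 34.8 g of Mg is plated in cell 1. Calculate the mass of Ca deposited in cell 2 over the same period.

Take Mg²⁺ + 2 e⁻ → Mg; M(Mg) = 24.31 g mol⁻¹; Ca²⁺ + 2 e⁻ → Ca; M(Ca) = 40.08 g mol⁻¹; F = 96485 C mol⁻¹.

57.4 g

n(Mg) = 34.8 / 24.31 = 1.432 mol.
Since Mg²⁺ + 2 e⁻ → Mg, n(e⁻) passed = 2 × 1.432 = 2.863 mol.
Cells in series carry the same charge, so the same 2.863 mol of electrons passes through cell 2.
Ca²⁺ + 2 e⁻ → Ca, so n(Ca) = 2.863 / 2 = 1.432 mol.
m(Ca) = 1.432 × 40.08 = 57.4 g.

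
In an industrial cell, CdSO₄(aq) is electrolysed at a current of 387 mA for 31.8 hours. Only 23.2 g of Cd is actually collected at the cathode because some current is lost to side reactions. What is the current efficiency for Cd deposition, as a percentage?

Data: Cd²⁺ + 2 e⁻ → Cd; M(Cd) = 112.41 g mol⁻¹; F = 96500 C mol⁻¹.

Q = I·t = 0.3870 × 114480 = 44300 C; n(e⁻) = 44300/96500 = 0.4591 mol.
Theoretical n(Cd) = n(e⁻)/2 = 0.2296 mol, i.e. m_theo = 0.2296 × 112.41 = 25.80 g.
Efficiency = m_actual / m_theo = 23.2 / 25.80 = 89.9 %.

89.9 %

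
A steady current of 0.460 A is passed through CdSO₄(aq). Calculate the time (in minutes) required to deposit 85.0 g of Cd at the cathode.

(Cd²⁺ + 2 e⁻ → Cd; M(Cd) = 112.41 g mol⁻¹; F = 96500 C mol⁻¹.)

5290 min

n(Cd) = m/M = 85.0 / 112.41 = 0.7562 mol.
Each Cd atom requires 2 electrons, so n(e⁻) = 2 × 0.7562 = 1.512 mol.
Q = n(e⁻)·F = 1.512 × 96500 = 145900 C.
t = Q/I = 145900 / 0.4600 A = 317300 s = 5290 min.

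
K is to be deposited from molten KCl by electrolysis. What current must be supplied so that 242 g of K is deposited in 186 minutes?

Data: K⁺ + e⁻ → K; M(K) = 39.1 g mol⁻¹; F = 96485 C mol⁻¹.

n(K) = 242 / 39.1 = 6.189 mol.
n(e⁻) = 1 × 6.189 = 6.189 mol.
Q = n(e⁻)·F = 6.189 × 96485 = 597200 C.
I = Q/t = 597200 / 11160 s = 53.5 A.

53.5 A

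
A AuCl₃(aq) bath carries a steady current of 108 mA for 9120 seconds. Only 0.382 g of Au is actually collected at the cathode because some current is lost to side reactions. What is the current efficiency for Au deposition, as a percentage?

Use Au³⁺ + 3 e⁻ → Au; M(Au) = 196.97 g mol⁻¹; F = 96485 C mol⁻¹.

57.0 %

Q = I·t = 0.1080 × 9120.0 = 985.0 C; n(e⁻) = 985.0/96485 = 0.01021 mol.
Theoretical n(Au) = n(e⁻)/3 = 0.003403 mol, i.e. m_theo = 0.003403 × 196.97 = 0.6703 g.
Efficiency = m_actual / m_theo = 0.382 / 0.6703 = 57.0 %.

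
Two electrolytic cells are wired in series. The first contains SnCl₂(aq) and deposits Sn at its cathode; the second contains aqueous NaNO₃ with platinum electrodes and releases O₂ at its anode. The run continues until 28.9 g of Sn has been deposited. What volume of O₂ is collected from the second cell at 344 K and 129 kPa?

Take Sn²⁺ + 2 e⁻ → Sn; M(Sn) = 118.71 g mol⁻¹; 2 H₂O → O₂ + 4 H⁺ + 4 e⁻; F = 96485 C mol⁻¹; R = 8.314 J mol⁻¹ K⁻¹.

2.70 L

n(Sn) = 28.9 / 118.71 = 0.2435 mol, so n(e⁻) = 2 × 0.2435 = 0.4869 mol.
The cells are in series, so the same 0.4869 mol of electrons passes through the second cell.
2 H₂O → O₂ + 4 H⁺ + 4 e⁻ — 4 mol e⁻ per mol O₂, so n(O₂) = 0.4869/4 = 0.1217 mol.
V = nRT/P = (0.1217 × 8.314 × 344) / (129 × 10³) = 0.00270 m³ = 2.70 L.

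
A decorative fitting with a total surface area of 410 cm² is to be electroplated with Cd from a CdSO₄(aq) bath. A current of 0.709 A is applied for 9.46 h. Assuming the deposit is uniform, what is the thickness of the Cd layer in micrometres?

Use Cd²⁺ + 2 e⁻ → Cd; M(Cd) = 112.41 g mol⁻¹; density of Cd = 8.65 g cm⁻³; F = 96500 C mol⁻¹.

Q = I·t = 0.7090 × 34056 = 24150 C; n(e⁻) = 0.2502 mol.
n(Cd) = n(e⁻)/2 = 0.1251 mol, so m = 0.1251 × 112.41 = 14.06 g.
Volume = m/ρ = 14.06 / 8.65 = 1.626 cm³.
Thickness = V/A = 1.626 / 410 = 0.00397 cm = 39.7 μm.

39.7 μm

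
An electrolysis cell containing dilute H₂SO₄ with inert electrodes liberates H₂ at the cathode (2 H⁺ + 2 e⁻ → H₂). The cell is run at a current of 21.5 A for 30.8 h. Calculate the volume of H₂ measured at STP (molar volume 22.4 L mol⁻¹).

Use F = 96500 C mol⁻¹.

277 L

Q = I·t = 21.50 A × 110880 s = 2384000 C.
n(e⁻) = Q/F = 2384000 / 96500 = 24.70 mol.
2 electrons are transferred per H₂ molecule, so n(H₂) = 24.70 / 2 = 12.35 mol.
V = n × V_m = 12.35 × 22.4 = 277 L.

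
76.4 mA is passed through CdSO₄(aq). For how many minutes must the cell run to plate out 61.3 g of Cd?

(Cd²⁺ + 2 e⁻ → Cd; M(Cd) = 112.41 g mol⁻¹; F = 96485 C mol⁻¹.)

23000 min

n(Cd) = m/M = 61.3 / 112.41 = 0.5453 mol.
Each Cd atom requires 2 electrons, so n(e⁻) = 2 × 0.5453 = 1.091 mol.
Q = n(e⁻)·F = 1.091 × 96485 = 105200 C.
t = Q/I = 105200 / 0.07640 A = 1377000 s = 23000 min.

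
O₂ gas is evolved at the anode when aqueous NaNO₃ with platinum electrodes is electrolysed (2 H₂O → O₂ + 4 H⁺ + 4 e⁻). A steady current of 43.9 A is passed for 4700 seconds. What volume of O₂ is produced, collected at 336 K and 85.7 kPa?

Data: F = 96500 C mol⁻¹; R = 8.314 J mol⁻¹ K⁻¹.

Q = I·t = 43.90 A × 4700.0 s = 206300 C.
n(e⁻) = Q/F = 206300 / 96500 = 2.138 mol.
4 electrons are transferred per O₂ molecule, so n(O₂) = 2.138 / 4 = 0.5345 mol.
V = nRT/P = (0.5345 × 8.314 × 336) / (85.7 × 10³ Pa) = 0.0174 m³ = 17.4 L.

17.4 L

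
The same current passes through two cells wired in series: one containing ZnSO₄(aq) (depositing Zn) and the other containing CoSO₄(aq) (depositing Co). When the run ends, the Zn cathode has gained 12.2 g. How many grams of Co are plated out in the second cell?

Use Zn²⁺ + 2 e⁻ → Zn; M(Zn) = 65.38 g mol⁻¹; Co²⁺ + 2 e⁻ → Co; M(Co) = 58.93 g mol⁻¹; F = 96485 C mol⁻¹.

n(Zn) = 12.2 / 65.38 = 0.1866 mol.
Since Zn²⁺ + 2 e⁻ → Zn, n(e⁻) passed = 2 × 0.1866 = 0.3732 mol.
Cells in series carry the same charge, so the same 0.3732 mol of electrons passes through cell 2.
Co²⁺ + 2 e⁻ → Co, so n(Co) = 0.3732 / 2 = 0.1866 mol.
m(Co) = 0.1866 × 58.93 = 11.0 g.

11.0 g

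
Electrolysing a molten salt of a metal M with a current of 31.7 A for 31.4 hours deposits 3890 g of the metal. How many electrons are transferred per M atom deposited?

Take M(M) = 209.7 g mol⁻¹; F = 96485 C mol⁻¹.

Q = I·t = 31.70 A × 113040 s = 3583000 C, so n(e⁻) = 3583000/96485 = 37.14 mol.
n(M) deposited = 3890 / 209.7 = 18.55 mol.
Electrons per atom = n(e⁻)/n(M) = 37.14 / 18.55 = 2.00 ≈ 2, so the ion is M²⁺.

2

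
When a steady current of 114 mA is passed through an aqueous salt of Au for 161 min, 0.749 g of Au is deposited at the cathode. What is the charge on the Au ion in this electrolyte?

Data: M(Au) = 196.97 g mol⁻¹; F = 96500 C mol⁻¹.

Q = I·t = 0.1140 A × 9660.0 s = 1101 C, so n(e⁻) = 1101/96500 = 0.01141 mol.
n(Au) deposited = 0.749 / 196.97 = 0.003803 mol.
Electrons per atom = n(e⁻)/n(Au) = 0.01141 / 0.003803 = 3.00 ≈ 3, so the ion is Au³⁺.

+3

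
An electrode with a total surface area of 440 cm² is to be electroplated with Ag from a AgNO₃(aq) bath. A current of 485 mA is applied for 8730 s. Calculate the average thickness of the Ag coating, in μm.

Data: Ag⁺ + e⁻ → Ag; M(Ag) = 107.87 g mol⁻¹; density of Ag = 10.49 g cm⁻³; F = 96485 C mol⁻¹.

Q = I·t = 0.4850 × 8730.0 = 4234 C; n(e⁻) = 0.04388 mol.
n(Ag) = n(e⁻)/1 = 0.04388 mol, so m = 0.04388 × 107.87 = 4.734 g.
Volume = m/ρ = 4.734 / 10.49 = 0.4513 cm³.
Thickness = V/A = 0.4513 / 440 = 0.00103 cm = 10.3 μm.

10.3 μm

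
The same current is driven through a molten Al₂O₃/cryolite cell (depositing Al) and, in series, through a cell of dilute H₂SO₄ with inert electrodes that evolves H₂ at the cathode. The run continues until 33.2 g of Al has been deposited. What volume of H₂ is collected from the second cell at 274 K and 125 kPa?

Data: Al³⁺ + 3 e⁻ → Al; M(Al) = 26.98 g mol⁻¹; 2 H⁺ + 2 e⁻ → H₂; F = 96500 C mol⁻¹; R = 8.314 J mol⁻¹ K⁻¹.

33.6 L

n(Al) = 33.2 / 26.98 = 1.231 mol, so n(e⁻) = 3 × 1.231 = 3.692 mol.
The cells are in series, so the same 3.692 mol of electrons passes through the second cell.
2 H⁺ + 2 e⁻ → H₂ — 2 mol e⁻ per mol H₂, so n(H₂) = 3.692/2 = 1.846 mol.
V = nRT/P = (1.846 × 8.314 × 274) / (125 × 10³) = 0.0336 m³ = 33.6 L.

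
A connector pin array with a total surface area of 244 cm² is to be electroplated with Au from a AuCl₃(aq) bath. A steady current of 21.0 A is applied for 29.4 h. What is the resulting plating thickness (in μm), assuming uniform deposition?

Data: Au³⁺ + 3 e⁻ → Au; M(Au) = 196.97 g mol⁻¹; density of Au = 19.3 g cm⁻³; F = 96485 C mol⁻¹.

3210 μm

Q = I·t = 21.00 × 105840 = 2223000 C; n(e⁻) = 23.04 mol.
n(Au) = n(e⁻)/3 = 7.679 mol, so m = 7.679 × 196.97 = 1512 g.
Volume = m/ρ = 1512 / 19.3 = 78.37 cm³.
Thickness = V/A = 78.37 / 244 = 0.321 cm = 3210 μm.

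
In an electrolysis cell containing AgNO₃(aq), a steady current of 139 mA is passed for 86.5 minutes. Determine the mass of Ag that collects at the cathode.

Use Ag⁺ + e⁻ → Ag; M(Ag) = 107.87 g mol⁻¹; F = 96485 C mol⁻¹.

0.807 g

Q = I·t = 0.1390 A × 5190.0 s = 721.4 C.
n(e⁻) = Q/F = 721.4 / 96485 = 0.007477 mol.
Ag⁺ + e⁻ → Ag, so n(Ag) = n(e⁻)/1 = 0.007477 mol.
m = n·M = 0.007477 × 107.87 = 0.807 g.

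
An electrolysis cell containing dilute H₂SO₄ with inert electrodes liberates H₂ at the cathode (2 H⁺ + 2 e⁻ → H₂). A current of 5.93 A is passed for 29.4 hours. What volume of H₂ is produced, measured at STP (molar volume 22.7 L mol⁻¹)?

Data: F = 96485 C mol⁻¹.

73.8 L

Q = I·t = 5.930 A × 105840 s = 627600 C.
n(e⁻) = Q/F = 627600 / 96485 = 6.505 mol.
2 electrons are transferred per H₂ molecule, so n(H₂) = 6.505 / 2 = 3.252 mol.
V = n × V_m = 3.252 × 22.7 = 73.8 L.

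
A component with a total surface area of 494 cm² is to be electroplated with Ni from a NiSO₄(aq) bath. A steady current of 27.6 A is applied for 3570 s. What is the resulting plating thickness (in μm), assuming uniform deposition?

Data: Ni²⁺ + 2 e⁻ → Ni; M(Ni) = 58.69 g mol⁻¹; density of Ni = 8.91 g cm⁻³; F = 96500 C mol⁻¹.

Q = I·t = 27.60 × 3570.0 = 98530 C; n(e⁻) = 1.021 mol.
n(Ni) = n(e⁻)/2 = 0.5105 mol, so m = 0.5105 × 58.69 = 29.96 g.
Volume = m/ρ = 29.96 / 8.91 = 3.363 cm³.
Thickness = V/A = 3.363 / 494 = 0.00681 cm = 68.1 μm.

68.1 μm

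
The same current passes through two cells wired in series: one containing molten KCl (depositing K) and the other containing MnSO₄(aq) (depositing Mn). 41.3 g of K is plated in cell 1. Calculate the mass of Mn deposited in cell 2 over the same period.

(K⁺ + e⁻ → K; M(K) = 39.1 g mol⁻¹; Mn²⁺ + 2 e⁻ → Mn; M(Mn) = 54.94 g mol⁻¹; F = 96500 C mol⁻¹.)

n(K) = 41.3 / 39.1 = 1.056 mol.
Since K⁺ + e⁻ → K, n(e⁻) passed = 1 × 1.056 = 1.056 mol.
Cells in series carry the same charge, so the same 1.056 mol of electrons passes through cell 2.
Mn²⁺ + 2 e⁻ → Mn, so n(Mn) = 1.056 / 2 = 0.5281 mol.
m(Mn) = 0.5281 × 54.94 = 29.0 g.

29.0 g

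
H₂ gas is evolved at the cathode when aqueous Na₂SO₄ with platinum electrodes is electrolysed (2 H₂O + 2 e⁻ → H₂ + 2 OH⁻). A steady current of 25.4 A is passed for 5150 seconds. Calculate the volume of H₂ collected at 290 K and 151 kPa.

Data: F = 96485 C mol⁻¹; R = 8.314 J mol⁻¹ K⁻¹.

10.8 L

Q = I·t = 25.40 A × 5150.0 s = 130800 C.
n(e⁻) = Q/F = 130800 / 96485 = 1.356 mol.
2 electrons are transferred per H₂ molecule, so n(H₂) = 1.356 / 2 = 0.6779 mol.
V = nRT/P = (0.6779 × 8.314 × 290) / (151 × 10³ Pa) = 0.0108 m³ = 10.8 L.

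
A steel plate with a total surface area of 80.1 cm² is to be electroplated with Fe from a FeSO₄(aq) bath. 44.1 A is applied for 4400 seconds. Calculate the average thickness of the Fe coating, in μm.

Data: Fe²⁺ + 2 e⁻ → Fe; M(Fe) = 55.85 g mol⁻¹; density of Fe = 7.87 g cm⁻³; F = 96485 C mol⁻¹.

Q = I·t = 44.10 × 4400.0 = 194000 C; n(e⁻) = 2.011 mol.
n(Fe) = n(e⁻)/2 = 1.006 mol, so m = 1.006 × 55.85 = 56.16 g.
Volume = m/ρ = 56.16 / 7.87 = 7.136 cm³.
Thickness = V/A = 7.136 / 80.1 = 0.0891 cm = 891 μm.

891 μm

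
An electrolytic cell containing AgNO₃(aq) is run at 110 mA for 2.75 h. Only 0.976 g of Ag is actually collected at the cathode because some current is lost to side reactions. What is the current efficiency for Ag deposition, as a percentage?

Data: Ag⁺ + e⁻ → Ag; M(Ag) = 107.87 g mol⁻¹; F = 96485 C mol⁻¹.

80.2 %

Q = I·t = 0.1100 × 9900.0 = 1089 C; n(e⁻) = 1089/96485 = 0.01129 mol.
Theoretical n(Ag) = n(e⁻)/1 = 0.01129 mol, i.e. m_theo = 0.01129 × 107.87 = 1.217 g.
Efficiency = m_actual / m_theo = 0.976 / 1.217 = 80.2 %.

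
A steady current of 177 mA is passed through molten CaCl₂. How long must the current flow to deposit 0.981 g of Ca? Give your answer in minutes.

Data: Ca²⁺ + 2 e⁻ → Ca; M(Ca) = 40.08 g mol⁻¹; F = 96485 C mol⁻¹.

445 min

n(Ca) = m/M = 0.981 / 40.08 = 0.02448 mol.
Each Ca atom requires 2 electrons, so n(e⁻) = 2 × 0.02448 = 0.04895 mol.
Q = n(e⁻)·F = 0.04895 × 96485 = 4723 C.
t = Q/I = 4723 / 0.1770 A = 26680 s = 445 min.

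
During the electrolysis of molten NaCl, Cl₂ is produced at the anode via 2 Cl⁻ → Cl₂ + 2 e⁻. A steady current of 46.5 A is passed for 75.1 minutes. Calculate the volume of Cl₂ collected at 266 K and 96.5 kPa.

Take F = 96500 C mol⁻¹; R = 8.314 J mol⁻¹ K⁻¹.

24.9 L

Q = I·t = 46.50 A × 4506.0 s = 209500 C.
n(e⁻) = Q/F = 209500 / 96500 = 2.171 mol.
2 electrons are transferred per Cl₂ molecule, so n(Cl₂) = 2.171 / 2 = 1.086 mol.
V = nRT/P = (1.086 × 8.314 × 266) / (96.5 × 10³ Pa) = 0.0249 m³ = 24.9 L.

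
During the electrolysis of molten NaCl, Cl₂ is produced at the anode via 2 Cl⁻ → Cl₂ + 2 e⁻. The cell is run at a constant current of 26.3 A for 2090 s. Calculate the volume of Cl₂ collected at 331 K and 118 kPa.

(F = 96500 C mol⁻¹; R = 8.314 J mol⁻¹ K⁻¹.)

Q = I·t = 26.30 A × 2090.0 s = 54970 C.
n(e⁻) = Q/F = 54970 / 96500 = 0.5696 mol.
2 electrons are transferred per Cl₂ molecule, so n(Cl₂) = 0.5696 / 2 = 0.2848 mol.
V = nRT/P = (0.2848 × 8.314 × 331) / (118 × 10³ Pa) = 0.00664 m³ = 6.64 L.

6.64 L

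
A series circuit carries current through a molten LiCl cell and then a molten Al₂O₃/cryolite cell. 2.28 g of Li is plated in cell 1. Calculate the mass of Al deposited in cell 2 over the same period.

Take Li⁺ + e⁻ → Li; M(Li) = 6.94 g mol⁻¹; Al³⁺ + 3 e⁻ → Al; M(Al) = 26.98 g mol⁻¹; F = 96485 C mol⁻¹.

n(Li) = 2.28 / 6.94 = 0.3285 mol.
Since Li⁺ + e⁻ → Li, n(e⁻) passed = 1 × 0.3285 = 0.3285 mol.
Cells in series carry the same charge, so the same 0.3285 mol of electrons passes through cell 2.
Al³⁺ + 3 e⁻ → Al, so n(Al) = 0.3285 / 3 = 0.1095 mol.
m(Al) = 0.1095 × 26.98 = 2.95 g.

2.95 g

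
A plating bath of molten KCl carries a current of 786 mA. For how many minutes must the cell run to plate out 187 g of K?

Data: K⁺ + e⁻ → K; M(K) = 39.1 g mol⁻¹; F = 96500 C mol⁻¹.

n(K) = m/M = 187 / 39.1 = 4.783 mol.
Each K atom requires 1 electron, so n(e⁻) = 1 × 4.783 = 4.783 mol.
Q = n(e⁻)·F = 4.783 × 96500 = 461500 C.
t = Q/I = 461500 / 0.7860 A = 587200 s = 9790 min.

9790 min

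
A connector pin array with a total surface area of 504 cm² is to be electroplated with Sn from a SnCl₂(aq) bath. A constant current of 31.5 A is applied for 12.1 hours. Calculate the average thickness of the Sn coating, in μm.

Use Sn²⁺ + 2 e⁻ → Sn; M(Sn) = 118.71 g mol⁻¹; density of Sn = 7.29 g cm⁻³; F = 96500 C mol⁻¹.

Q = I·t = 31.50 × 43560 = 1372000 C; n(e⁻) = 14.22 mol.
n(Sn) = n(e⁻)/2 = 7.110 mol, so m = 7.110 × 118.71 = 844.0 g.
Volume = m/ρ = 844.0 / 7.29 = 115.8 cm³.
Thickness = V/A = 115.8 / 504 = 0.230 cm = 2300 μm.

2300 μm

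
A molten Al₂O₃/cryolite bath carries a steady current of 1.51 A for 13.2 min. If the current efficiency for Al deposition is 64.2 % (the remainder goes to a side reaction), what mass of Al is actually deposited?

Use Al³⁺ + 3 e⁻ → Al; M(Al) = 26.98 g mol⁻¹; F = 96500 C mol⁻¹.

0.0716 g

Q = I·t = 1.510 × 792.00 = 1196 C.
n(e⁻) = 1196/96500 = 0.01239 mol; theoretically n(Al) = 0.01239/3 = 0.004131 mol, m_theo = 0.1115 g.
At 64.2 % efficiency, m_actual = 0.642 × 0.1115 = 0.0716 g.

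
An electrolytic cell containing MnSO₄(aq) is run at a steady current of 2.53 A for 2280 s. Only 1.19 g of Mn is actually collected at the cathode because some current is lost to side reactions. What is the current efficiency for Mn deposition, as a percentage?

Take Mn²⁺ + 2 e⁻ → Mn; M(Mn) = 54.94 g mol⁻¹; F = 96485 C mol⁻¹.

Q = I·t = 2.530 × 2280.0 = 5768 C; n(e⁻) = 5768/96485 = 0.05979 mol.
Theoretical n(Mn) = n(e⁻)/2 = 0.02989 mol, i.e. m_theo = 0.02989 × 54.94 = 1.642 g.
Efficiency = m_actual / m_theo = 1.19 / 1.642 = 72.5 %.

72.5 %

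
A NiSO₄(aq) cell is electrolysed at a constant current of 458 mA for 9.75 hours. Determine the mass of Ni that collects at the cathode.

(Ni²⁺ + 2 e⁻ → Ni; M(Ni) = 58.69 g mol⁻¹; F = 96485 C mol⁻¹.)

4.89 g

Q = I·t = 0.4580 A × 35100 s = 16080 C.
n(e⁻) = Q/F = 16080 / 96485 = 0.1666 mol.
Ni²⁺ + 2 e⁻ → Ni, so n(Ni) = n(e⁻)/2 = 0.08331 mol.
m = n·M = 0.08331 × 58.69 = 4.89 g.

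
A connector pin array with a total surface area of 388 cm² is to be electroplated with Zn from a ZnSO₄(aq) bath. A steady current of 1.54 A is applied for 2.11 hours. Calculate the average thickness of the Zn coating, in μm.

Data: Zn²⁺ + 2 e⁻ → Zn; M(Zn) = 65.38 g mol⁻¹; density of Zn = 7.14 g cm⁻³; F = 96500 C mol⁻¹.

Q = I·t = 1.540 × 7596.0 = 11700 C; n(e⁻) = 0.1212 mol.
n(Zn) = n(e⁻)/2 = 0.06061 mol, so m = 0.06061 × 65.38 = 3.963 g.
Volume = m/ρ = 3.963 / 7.14 = 0.5550 cm³.
Thickness = V/A = 0.5550 / 388 = 0.00143 cm = 14.3 μm.

14.3 μm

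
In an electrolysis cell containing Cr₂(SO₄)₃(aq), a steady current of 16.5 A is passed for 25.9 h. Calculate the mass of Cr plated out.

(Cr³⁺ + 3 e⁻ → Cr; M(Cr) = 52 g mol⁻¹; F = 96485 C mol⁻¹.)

Q = I·t = 16.50 A × 93240 s = 1538000 C.
n(e⁻) = Q/F = 1538000 / 96485 = 15.95 mol.
Cr³⁺ + 3 e⁻ → Cr, so n(Cr) = n(e⁻)/3 = 5.315 mol.
m = n·M = 5.315 × 52 = 276 g.

276 g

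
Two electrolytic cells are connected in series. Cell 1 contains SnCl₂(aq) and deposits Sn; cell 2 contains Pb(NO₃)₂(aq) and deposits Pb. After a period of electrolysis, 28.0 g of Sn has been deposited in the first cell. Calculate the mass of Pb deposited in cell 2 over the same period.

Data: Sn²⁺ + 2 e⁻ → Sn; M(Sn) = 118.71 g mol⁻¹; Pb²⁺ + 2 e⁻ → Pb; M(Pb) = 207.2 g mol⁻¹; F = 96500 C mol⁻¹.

48.9 g

n(Sn) = 28.0 / 118.71 = 0.2359 mol.
Since Sn²⁺ + 2 e⁻ → Sn, n(e⁻) passed = 2 × 0.2359 = 0.4717 mol.
Cells in series carry the same charge, so the same 0.4717 mol of electrons passes through cell 2.
Pb²⁺ + 2 e⁻ → Pb, so n(Pb) = 0.4717 / 2 = 0.2359 mol.
m(Pb) = 0.2359 × 207.2 = 48.9 g.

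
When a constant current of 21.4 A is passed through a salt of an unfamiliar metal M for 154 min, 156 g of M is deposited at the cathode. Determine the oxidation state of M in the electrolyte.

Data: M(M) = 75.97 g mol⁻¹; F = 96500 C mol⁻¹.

Q = I·t = 21.40 A × 9240.0 s = 197700 C, so n(e⁻) = 197700/96500 = 2.049 mol.
n(M) deposited = 156 / 75.97 = 2.053 mol.
Electrons per atom = n(e⁻)/n(M) = 2.049 / 2.053 = 0.998 ≈ 1, so the ion is M⁺.

+1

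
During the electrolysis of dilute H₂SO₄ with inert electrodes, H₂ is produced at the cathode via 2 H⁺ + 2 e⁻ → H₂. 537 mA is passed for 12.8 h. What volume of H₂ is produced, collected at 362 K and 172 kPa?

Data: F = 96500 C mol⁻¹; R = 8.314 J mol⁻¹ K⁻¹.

Q = I·t = 0.5370 A × 46080 s = 24740 C.
n(e⁻) = Q/F = 24740 / 96500 = 0.2564 mol.
2 electrons are transferred per H₂ molecule, so n(H₂) = 0.2564 / 2 = 0.1282 mol.
V = nRT/P = (0.1282 × 8.314 × 362) / (172 × 10³ Pa) = 0.00224 m³ = 2.24 L.

2.24 L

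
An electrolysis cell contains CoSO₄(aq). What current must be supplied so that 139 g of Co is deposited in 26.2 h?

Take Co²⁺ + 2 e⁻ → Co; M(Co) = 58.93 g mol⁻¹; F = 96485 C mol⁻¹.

4.83 A

n(Co) = 139 / 58.93 = 2.359 mol.
n(e⁻) = 2 × 2.359 = 4.717 mol.
Q = n(e⁻)·F = 4.717 × 96485 = 455200 C.
I = Q/t = 455200 / 94320 s = 4.83 A.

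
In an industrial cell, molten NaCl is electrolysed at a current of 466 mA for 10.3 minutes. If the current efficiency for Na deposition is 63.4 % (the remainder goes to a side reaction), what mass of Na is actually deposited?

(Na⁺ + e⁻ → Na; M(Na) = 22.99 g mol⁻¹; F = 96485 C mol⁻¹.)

0.0435 g

Q = I·t = 0.4660 × 618.00 = 288.0 C.
n(e⁻) = 288.0/96485 = 0.002985 mol; theoretically n(Na) = 0.002985/1 = 0.002985 mol, m_theo = 0.06862 g.
At 63.4 % efficiency, m_actual = 0.634 × 0.06862 = 0.0435 g.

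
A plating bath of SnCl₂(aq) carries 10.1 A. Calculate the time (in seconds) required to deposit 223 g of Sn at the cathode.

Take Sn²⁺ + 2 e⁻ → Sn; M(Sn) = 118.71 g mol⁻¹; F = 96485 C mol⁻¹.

n(Sn) = m/M = 223 / 118.71 = 1.879 mol.
Each Sn atom requires 2 electrons, so n(e⁻) = 2 × 1.879 = 3.757 mol.
Q = n(e⁻)·F = 3.757 × 96485 = 362500 C.
t = Q/I = 362500 / 10.10 A = 35890 s.

35900 s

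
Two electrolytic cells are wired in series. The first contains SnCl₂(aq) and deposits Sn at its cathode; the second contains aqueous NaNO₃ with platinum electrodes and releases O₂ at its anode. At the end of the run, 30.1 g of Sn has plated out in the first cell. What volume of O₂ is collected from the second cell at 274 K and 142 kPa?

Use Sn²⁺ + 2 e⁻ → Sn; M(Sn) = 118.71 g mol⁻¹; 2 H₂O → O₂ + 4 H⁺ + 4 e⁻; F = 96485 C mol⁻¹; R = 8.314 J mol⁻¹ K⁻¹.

n(Sn) = 30.1 / 118.71 = 0.2536 mol, so n(e⁻) = 2 × 0.2536 = 0.5071 mol.
The cells are in series, so the same 0.5071 mol of electrons passes through the second cell.
2 H₂O → O₂ + 4 H⁺ + 4 e⁻ — 4 mol e⁻ per mol O₂, so n(O₂) = 0.5071/4 = 0.1268 mol.
V = nRT/P = (0.1268 × 8.314 × 274) / (142 × 10³) = 0.00203 m³ = 2.03 L.

2.03 L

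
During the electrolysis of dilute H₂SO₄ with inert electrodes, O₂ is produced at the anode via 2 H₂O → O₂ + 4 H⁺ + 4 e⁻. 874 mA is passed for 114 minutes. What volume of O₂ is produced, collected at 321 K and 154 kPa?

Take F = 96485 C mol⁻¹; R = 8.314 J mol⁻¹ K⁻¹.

Q = I·t = 0.8740 A × 6840.0 s = 5978 C.
n(e⁻) = Q/F = 5978 / 96485 = 0.06196 mol.
4 electrons are transferred per O₂ molecule, so n(O₂) = 0.06196 / 4 = 0.01549 mol.
V = nRT/P = (0.01549 × 8.314 × 321) / (154 × 10³ Pa) = 2.68 × 10⁻⁴ m³ = 0.268 L.

0.268 L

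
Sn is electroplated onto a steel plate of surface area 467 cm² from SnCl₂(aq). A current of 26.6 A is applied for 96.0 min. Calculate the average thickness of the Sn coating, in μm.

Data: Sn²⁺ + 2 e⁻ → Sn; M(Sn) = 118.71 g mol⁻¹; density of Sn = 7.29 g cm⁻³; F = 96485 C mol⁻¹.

Q = I·t = 26.60 × 5760.0 = 153200 C; n(e⁻) = 1.588 mol.
n(Sn) = n(e⁻)/2 = 0.7940 mol, so m = 0.7940 × 118.71 = 94.25 g.
Volume = m/ρ = 94.25 / 7.29 = 12.93 cm³.
Thickness = V/A = 12.93 / 467 = 0.0277 cm = 277 μm.

277 μm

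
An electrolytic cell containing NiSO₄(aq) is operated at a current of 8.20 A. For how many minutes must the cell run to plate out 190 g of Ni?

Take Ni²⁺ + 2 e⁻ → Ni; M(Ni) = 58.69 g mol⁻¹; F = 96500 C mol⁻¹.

n(Ni) = m/M = 190 / 58.69 = 3.237 mol.
Each Ni atom requires 2 electrons, so n(e⁻) = 2 × 3.237 = 6.475 mol.
Q = n(e⁻)·F = 6.475 × 96500 = 624800 C.
t = Q/I = 624800 / 8.200 A = 76200 s = 1270 min.

1270 min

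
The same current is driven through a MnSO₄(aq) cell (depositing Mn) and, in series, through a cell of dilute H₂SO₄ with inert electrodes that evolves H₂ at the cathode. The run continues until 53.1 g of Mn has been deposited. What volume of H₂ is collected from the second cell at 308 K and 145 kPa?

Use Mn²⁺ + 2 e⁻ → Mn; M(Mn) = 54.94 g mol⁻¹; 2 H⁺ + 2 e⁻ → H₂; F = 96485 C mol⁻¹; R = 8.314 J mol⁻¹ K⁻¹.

17.1 L

n(Mn) = 53.1 / 54.94 = 0.9665 mol, so n(e⁻) = 2 × 0.9665 = 1.933 mol.
The cells are in series, so the same 1.933 mol of electrons passes through the second cell.
2 H⁺ + 2 e⁻ → H₂ — 2 mol e⁻ per mol H₂, so n(H₂) = 1.933/2 = 0.9665 mol.
V = nRT/P = (0.9665 × 8.314 × 308) / (145 × 10³) = 0.0171 m³ = 17.1 L.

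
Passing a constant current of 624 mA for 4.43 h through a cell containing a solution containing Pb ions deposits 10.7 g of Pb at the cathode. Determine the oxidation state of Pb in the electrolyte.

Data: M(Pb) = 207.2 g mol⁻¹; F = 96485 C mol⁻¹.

Q = I·t = 0.6240 A × 15948 s = 9952 C, so n(e⁻) = 9952/96485 = 0.1031 mol.
n(Pb) deposited = 10.7 / 207.2 = 0.05164 mol.
Electrons per atom = n(e⁻)/n(Pb) = 0.1031 / 0.05164 = 2.00 ≈ 2, so the ion is Pb²⁺.

+2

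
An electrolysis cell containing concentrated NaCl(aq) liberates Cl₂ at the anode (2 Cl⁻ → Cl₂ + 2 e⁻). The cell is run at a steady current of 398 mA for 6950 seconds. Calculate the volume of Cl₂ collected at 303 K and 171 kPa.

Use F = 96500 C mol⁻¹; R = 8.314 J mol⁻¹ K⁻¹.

0.211 L

Q = I·t = 0.3980 A × 6950.0 s = 2766 C.
n(e⁻) = Q/F = 2766 / 96500 = 0.02866 mol.
2 electrons are transferred per Cl₂ molecule, so n(Cl₂) = 0.02866 / 2 = 0.01433 mol.
V = nRT/P = (0.01433 × 8.314 × 303) / (171 × 10³ Pa) = 2.11 × 10⁻⁴ m³ = 0.211 L.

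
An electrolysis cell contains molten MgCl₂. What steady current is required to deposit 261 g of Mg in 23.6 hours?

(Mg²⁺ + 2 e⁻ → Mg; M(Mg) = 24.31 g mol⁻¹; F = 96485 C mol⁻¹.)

n(Mg) = 261 / 24.31 = 10.74 mol.
n(e⁻) = 2 × 10.74 = 21.47 mol.
Q = n(e⁻)·F = 21.47 × 96485 = 2072000 C.
I = Q/t = 2072000 / 84960 s = 24.4 A.

24.4 A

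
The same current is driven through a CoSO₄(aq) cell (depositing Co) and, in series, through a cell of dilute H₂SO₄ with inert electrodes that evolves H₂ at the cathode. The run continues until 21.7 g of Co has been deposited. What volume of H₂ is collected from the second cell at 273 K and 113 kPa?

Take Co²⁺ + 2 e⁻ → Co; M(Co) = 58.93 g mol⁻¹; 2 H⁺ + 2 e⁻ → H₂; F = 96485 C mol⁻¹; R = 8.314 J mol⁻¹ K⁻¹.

7.40 L

n(Co) = 21.7 / 58.93 = 0.3682 mol, so n(e⁻) = 2 × 0.3682 = 0.7365 mol.
The cells are in series, so the same 0.7365 mol of electrons passes through the second cell.
2 H⁺ + 2 e⁻ → H₂ — 2 mol e⁻ per mol H₂, so n(H₂) = 0.7365/2 = 0.3682 mol.
V = nRT/P = (0.3682 × 8.314 × 273) / (113 × 10³) = 0.00740 m³ = 7.40 L.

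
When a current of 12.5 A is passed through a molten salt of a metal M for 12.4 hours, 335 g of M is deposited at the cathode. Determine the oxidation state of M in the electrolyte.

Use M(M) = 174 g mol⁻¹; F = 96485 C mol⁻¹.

+3

Q = I·t = 12.50 A × 44640 s = 558000 C, so n(e⁻) = 558000/96485 = 5.783 mol.
n(M) deposited = 335 / 174 = 1.925 mol.
Electrons per atom = n(e⁻)/n(M) = 5.783 / 1.925 = 3.00 ≈ 3, so the ion is M³⁺.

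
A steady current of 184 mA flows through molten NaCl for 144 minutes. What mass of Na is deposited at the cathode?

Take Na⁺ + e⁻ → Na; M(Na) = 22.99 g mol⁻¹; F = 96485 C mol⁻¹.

0.379 g

Q = I·t = 0.1840 A × 8640.0 s = 1590 C.
n(e⁻) = Q/F = 1590 / 96485 = 0.01648 mol.
Na⁺ + e⁻ → Na, so n(Na) = n(e⁻)/1 = 0.01648 mol.
m = n·M = 0.01648 × 22.99 = 0.379 g.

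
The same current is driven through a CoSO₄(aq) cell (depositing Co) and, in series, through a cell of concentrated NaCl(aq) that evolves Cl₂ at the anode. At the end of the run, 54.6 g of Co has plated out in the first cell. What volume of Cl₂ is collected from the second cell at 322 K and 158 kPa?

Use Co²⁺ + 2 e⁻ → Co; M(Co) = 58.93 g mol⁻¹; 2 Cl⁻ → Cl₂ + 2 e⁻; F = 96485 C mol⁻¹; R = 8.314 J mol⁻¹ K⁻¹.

n(Co) = 54.6 / 58.93 = 0.9265 mol, so n(e⁻) = 2 × 0.9265 = 1.853 mol.
The cells are in series, so the same 1.853 mol of electrons passes through the second cell.
2 Cl⁻ → Cl₂ + 2 e⁻ — 2 mol e⁻ per mol Cl₂, so n(Cl₂) = 1.853/2 = 0.9265 mol.
V = nRT/P = (0.9265 × 8.314 × 322) / (158 × 10³) = 0.0157 m³ = 15.7 L.

15.7 L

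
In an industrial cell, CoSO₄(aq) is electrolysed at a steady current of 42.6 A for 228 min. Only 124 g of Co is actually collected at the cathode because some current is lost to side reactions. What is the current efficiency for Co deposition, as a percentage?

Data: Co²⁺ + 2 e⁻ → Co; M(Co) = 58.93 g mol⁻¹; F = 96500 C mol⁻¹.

69.7 %

Q = I·t = 42.60 × 13680 = 582800 C; n(e⁻) = 582800/96500 = 6.039 mol.
Theoretical n(Co) = n(e⁻)/2 = 3.020 mol, i.e. m_theo = 3.020 × 58.93 = 177.9 g.
Efficiency = m_actual / m_theo = 124 / 177.9 = 69.7 %.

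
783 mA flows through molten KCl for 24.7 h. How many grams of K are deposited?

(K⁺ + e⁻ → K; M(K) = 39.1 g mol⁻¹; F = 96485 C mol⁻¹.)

Q = I·t = 0.7830 A × 88920 s = 69620 C.
n(e⁻) = Q/F = 69620 / 96485 = 0.7216 mol.
K⁺ + e⁻ → K, so n(K) = n(e⁻)/1 = 0.7216 mol.
m = n·M = 0.7216 × 39.1 = 28.2 g.

28.2 g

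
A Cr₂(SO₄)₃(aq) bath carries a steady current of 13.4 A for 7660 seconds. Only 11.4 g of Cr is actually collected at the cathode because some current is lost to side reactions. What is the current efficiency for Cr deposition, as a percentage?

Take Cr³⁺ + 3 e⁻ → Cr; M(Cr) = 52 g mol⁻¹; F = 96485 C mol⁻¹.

Q = I·t = 13.40 × 7660.0 = 102600 C; n(e⁻) = 102600/96485 = 1.064 mol.
Theoretical n(Cr) = n(e⁻)/3 = 0.3546 mol, i.e. m_theo = 0.3546 × 52 = 18.44 g.
Efficiency = m_actual / m_theo = 11.4 / 18.44 = 61.8 %.

61.8 %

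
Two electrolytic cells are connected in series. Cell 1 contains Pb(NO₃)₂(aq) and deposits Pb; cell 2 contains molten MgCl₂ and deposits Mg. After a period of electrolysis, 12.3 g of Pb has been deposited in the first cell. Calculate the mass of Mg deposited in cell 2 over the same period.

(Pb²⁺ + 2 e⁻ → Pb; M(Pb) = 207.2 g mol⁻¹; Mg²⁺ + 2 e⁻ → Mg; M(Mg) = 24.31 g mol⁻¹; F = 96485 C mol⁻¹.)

n(Pb) = 12.3 / 207.2 = 0.05936 mol.
Since Pb²⁺ + 2 e⁻ → Pb, n(e⁻) passed = 2 × 0.05936 = 0.1187 mol.
Cells in series carry the same charge, so the same 0.1187 mol of electrons passes through cell 2.
Mg²⁺ + 2 e⁻ → Mg, so n(Mg) = 0.1187 / 2 = 0.05936 mol.
m(Mg) = 0.05936 × 24.31 = 1.44 g.

1.44 g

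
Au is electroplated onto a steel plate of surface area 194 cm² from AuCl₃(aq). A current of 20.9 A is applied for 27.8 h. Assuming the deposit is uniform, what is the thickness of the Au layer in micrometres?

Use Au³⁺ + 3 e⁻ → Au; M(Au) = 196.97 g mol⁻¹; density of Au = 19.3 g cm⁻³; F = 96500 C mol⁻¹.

Q = I·t = 20.90 × 100080 = 2092000 C; n(e⁻) = 21.68 mol.
n(Au) = n(e⁻)/3 = 7.225 mol, so m = 7.225 × 196.97 = 1423 g.
Volume = m/ρ = 1423 / 19.3 = 73.74 cm³.
Thickness = V/A = 73.74 / 194 = 0.380 cm = 3800 μm.

3800 μm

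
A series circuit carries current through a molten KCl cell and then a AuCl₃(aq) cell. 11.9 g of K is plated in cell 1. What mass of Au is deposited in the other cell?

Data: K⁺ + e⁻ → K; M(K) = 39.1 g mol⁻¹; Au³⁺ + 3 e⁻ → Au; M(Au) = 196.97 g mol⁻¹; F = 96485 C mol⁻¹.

n(K) = 11.9 / 39.1 = 0.3043 mol.
Since K⁺ + e⁻ → K, n(e⁻) passed = 1 × 0.3043 = 0.3043 mol.
Cells in series carry the same charge, so the same 0.3043 mol of electrons passes through cell 2.
Au³⁺ + 3 e⁻ → Au, so n(Au) = 0.3043 / 3 = 0.1014 mol.
m(Au) = 0.1014 × 196.97 = 20.0 g.

20.0 g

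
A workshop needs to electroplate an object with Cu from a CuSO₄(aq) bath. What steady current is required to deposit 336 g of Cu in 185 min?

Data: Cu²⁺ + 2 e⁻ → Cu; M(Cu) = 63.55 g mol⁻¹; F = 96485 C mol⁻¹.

n(Cu) = 336 / 63.55 = 5.287 mol.
n(e⁻) = 2 × 5.287 = 10.57 mol.
Q = n(e⁻)·F = 10.57 × 96485 = 1020000 C.
I = Q/t = 1020000 / 11100 s = 91.9 A.

91.9 A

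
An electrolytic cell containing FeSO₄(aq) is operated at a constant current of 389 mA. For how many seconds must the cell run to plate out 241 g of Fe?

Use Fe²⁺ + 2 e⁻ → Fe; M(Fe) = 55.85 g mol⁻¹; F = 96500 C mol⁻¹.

2.14 × 10⁶ s

n(Fe) = m/M = 241 / 55.85 = 4.315 mol.
Each Fe atom requires 2 electrons, so n(e⁻) = 2 × 4.315 = 8.630 mol.
Q = n(e⁻)·F = 8.630 × 96500 = 832800 C.
t = Q/I = 832800 / 0.3890 A = 2141000 s.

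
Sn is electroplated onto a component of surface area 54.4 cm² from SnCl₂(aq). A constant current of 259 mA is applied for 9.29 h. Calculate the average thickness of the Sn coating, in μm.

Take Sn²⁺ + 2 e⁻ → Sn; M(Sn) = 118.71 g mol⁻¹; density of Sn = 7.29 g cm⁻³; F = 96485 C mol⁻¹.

Q = I·t = 0.2590 × 33444 = 8662 C; n(e⁻) = 0.08978 mol.
n(Sn) = n(e⁻)/2 = 0.04489 mol, so m = 0.04489 × 118.71 = 5.329 g.
Volume = m/ρ = 5.329 / 7.29 = 0.7310 cm³.
Thickness = V/A = 0.7310 / 54.4 = 0.0134 cm = 134 μm.

134 μm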